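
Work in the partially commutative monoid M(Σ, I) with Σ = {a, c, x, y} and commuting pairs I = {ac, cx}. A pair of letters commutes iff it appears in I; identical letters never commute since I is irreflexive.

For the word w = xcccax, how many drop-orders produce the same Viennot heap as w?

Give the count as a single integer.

20

drop 0:x onto floor
drop 1:c onto floor
drop 2:c onto {1:c}
drop 3:c onto {2:c}
drop 4:a onto {0:x}
drop 5:x onto {4:a}
ground layer = {0:x, 1:c}
drop-orders for the pieces not yet dropped (sum over which currently-grounded one goes next):
  1 to go: {3} 1  {5} 1
  2 to go: {2,3} 1  {3,5} 2  {4,5} 1
  3 to go: {0,4,5} 1  {1,2,3} 1  {2,3,5} 3  {3,4,5} 3
  4 to go: {0,3,4,5} 4  {1,2,3,5} 4  {2,3,4,5} 6
  if 0:x drops first: 10 orders
  if 1:c drops first: 10 orders
heap linearizations: 20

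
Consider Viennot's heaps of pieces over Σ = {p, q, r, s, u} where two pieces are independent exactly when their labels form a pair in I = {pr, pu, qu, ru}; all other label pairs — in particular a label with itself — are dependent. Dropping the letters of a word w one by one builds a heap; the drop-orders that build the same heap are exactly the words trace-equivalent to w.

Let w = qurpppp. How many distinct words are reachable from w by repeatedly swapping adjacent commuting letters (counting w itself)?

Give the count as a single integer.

35

0(q) covers ∅
1(u) covers ∅
2(r) covers 0:q
3(p) covers 0:q
4(p) covers 3:p
5(p) covers 4:p
6(p) covers 5:p
floor of heap: 0:q, 1:u
completions by unplaced set U, small U first (add the entries for U minus each lowest piece of U):
  |U|=1: {1}:1  {2}:1  {6}:1
  |U|=2: {1,2}:2  {1,6}:2  {2,6}:2  {5,6}:1
  |U|=3: {1,2,6}:6  {1,5,6}:3  {2,5,6}:3  {4,5,6}:1
  |U|=4: {1,2,5,6}:12  {1,4,5,6}:4  {2,4,5,6}:4  {3,4,5,6}:1
  |U|=5: {1,2,4,5,6}:20  {1,3,4,5,6}:5  {2,3,4,5,6}:5
  start at 0(q): 30
  start at 1(u): 5
sum over floor = 35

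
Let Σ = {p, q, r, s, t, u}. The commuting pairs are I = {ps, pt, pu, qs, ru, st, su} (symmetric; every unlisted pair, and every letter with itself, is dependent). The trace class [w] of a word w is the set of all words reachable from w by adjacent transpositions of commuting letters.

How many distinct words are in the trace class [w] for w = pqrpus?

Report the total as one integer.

8

#0=p has no predecessor
#1=q depends on [0:p]
#2=r depends on [1:q]
#3=p depends on [2:r]
#4=u depends on [1:q]
#5=s depends on [2:r]
sources: [0:p]
N(rest) = Σ N(rest − s) over sources s of rest; N(one piece) = 1:
  size 1 → [3]=1  [4]=1  [5]=1
  size 2 → [3,4]=2  [3,5]=2  [4,5]=2
  size 3 → [2,3,5]=2  [3,4,5]=6
  size 4 → [2,3,4,5]=8
  first=0(p) contributes 8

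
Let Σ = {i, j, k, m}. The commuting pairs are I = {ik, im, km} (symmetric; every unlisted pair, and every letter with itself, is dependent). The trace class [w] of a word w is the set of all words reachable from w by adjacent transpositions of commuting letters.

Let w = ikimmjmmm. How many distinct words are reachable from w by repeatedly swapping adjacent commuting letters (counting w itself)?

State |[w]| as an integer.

0(i) covers ∅
1(k) covers ∅
2(i) covers 0:i
3(m) covers ∅
4(m) covers 3:m
5(j) covers 1:k, 2:i, 4:m
6(m) covers 5:j
7(m) covers 6:m
8(m) covers 7:m
floor of heap: 0:i, 1:k, 3:m
completions by unplaced set U, small U first (add the entries for U minus each lowest piece of U):
  |U|=1: {8}:1
  |U|=2: {7,8}:1
  |U|=3: {6,7,8}:1
  |U|=4: {5,6,7,8}:1
  |U|=5: {1,5,6,7,8}:1  {2,5,6,7,8}:1  {4,5,6,7,8}:1
  |U|=6: {0,2,5,6,7,8}:1  {1,2,5,6,7,8}:2  {1,4,5,6,7,8}:2  {2,4,5,6,7,8}:2  {3,4,5,6,7,8}:1
  |U|=7: {0,1,2,5,6,7,8}:3  {0,2,4,5,6,7,8}:3  {1,2,4,5,6,7,8}:6  {1,3,4,5,6,7,8}:3  {2,3,4,5,6,7,8}:3
  start at 0(i): 12
  start at 1(k): 6
  start at 3(m): 12
sum over floor = 30

30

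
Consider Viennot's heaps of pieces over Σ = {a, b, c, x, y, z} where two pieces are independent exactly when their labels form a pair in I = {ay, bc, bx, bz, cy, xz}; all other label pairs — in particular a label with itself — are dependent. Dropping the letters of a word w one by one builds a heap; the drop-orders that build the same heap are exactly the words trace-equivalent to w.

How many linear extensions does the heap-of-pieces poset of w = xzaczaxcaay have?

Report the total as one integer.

drop 0:x onto floor
drop 1:z onto floor
drop 2:a onto {0:x, 1:z}
drop 3:c onto {2:a}
drop 4:z onto {3:c}
drop 5:a onto {4:z}
drop 6:x onto {5:a}
drop 7:c onto {6:x}
drop 8:a onto {7:c}
drop 9:a onto {8:a}
drop 10:y onto {6:x}
ground layer = {0:x, 1:z}
drop-orders for the pieces not yet dropped (sum over which currently-grounded one goes next):
  1 to go: {9} 1  {10} 1
  2 to go: {8,9} 1  {9,10} 2
  3 to go: {7,8,9} 1  {8,9,10} 3
  4 to go: {7,8,9,10} 4
  5 to go: {6,7,8,9,10} 4
  6 to go: {5,6,7,8,9,10} 4
  7 to go: {4,5,6,7,8,9,10} 4
  8 to go: {3,4,5,6,7,8,9,10} 4
  9 to go: {2,3,4,5,6,7,8,9,10} 4
  if 0:x drops first: 4 orders
  if 1:z drops first: 4 orders
heap linearizations: 8

8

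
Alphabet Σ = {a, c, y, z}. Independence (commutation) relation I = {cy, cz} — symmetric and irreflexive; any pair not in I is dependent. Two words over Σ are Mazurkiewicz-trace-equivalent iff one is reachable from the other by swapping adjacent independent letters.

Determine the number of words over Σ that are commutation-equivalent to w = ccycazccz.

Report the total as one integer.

24

drop 0:c onto floor
drop 1:c onto {0:c}
drop 2:y onto floor
drop 3:c onto {1:c}
drop 4:a onto {2:y, 3:c}
drop 5:z onto {4:a}
drop 6:c onto {4:a}
drop 7:c onto {6:c}
drop 8:z onto {5:z}
ground layer = {0:c, 2:y}
drop-orders for the pieces not yet dropped (sum over which currently-grounded one goes next):
  1 to go: {7} 1  {8} 1
  2 to go: {5,8} 1  {6,7} 1  {7,8} 2
  3 to go: {5,7,8} 3  {6,7,8} 3
  4 to go: {5,6,7,8} 6
  5 to go: {4,5,6,7,8} 6
  6 to go: {2,4,5,6,7,8} 6  {3,4,5,6,7,8} 6
  7 to go: {1,3,4,5,6,7,8} 6  {2,3,4,5,6,7,8} 12
  if 0:c drops first: 18 orders
  if 2:y drops first: 6 orders
heap linearizations: 24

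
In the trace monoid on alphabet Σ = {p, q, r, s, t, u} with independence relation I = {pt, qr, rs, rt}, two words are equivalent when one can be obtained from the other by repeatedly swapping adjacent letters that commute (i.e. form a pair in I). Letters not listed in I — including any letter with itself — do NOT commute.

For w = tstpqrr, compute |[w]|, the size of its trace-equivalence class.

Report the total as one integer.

0(t) covers ∅
1(s) covers 0:t
2(t) covers 1:s
3(p) covers 1:s
4(q) covers 2:t, 3:p
5(r) covers 3:p
6(r) covers 5:r
floor of heap: 0:t
completions by unplaced set U, small U first (add the entries for U minus each lowest piece of U):
  |U|=1: {4}:1  {6}:1
  |U|=2: {2,4}:1  {4,6}:2  {5,6}:1
  |U|=3: {2,4,6}:3  {4,5,6}:3
  |U|=4: {2,4,5,6}:6  {3,4,5,6}:3
  |U|=5: {2,3,4,5,6}:9
  start at 0(t): 9

9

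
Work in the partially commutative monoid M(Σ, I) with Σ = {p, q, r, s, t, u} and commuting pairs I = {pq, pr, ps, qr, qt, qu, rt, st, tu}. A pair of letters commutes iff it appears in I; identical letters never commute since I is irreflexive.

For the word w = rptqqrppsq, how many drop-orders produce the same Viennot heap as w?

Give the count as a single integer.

1260

drop 0:r onto floor
drop 1:p onto floor
drop 2:t onto {1:p}
drop 3:q onto floor
drop 4:q onto {3:q}
drop 5:r onto {0:r}
drop 6:p onto {2:t}
drop 7:p onto {6:p}
drop 8:s onto {4:q, 5:r}
drop 9:q onto {8:s}
ground layer = {0:r, 1:p, 3:q}
drop-orders for the pieces not yet dropped (sum over which currently-grounded one goes next):
  1 to go: {7} 1  {9} 1
  2 to go: {6,7} 1  {7,9} 2  {8,9} 1
  3 to go: {2,6,7} 1  {4,8,9} 1  {5,8,9} 1  {6,7,9} 3  {7,8,9} 3
  4 to go: {0,5,8,9} 1  {1,2,6,7} 1  {2,6,7,9} 4  {3,4,8,9} 1  {4,5,8,9} 2  {4,7,8,9} 4  {5,7,8,9} 4  {6,7,8,9} 6
  5 to go: {0,4,5,8,9} 3  {0,5,7,8,9} 5  {1,2,6,7,9} 5  {2,6,7,8,9} 10  {3,4,5,8,9} 3  {3,4,7,8,9} 5  {4,5,7,8,9} 10  {4,6,7,8,9} 10  {5,6,7,8,9} 10
  6 to go: {0,3,4,5,8,9} 6  {0,4,5,7,8,9} 18  {0,5,6,7,8,9} 15  {1,2,6,7,8,9} 15  {2,4,6,7,8,9} 20  {2,5,6,7,8,9} 20  {3,4,5,7,8,9} 18  {3,4,6,7,8,9} 15  {4,5,6,7,8,9} 30
  7 to go: {0,2,5,6,7,8,9} 35  {0,3,4,5,7,8,9} 42  {0,4,5,6,7,8,9} 63  {1,2,4,6,7,8,9} 35  {1,2,5,6,7,8,9} 35  {2,3,4,6,7,8,9} 35  {2,4,5,6,7,8,9} 70  {3,4,5,6,7,8,9} 63
  8 to go: {0,1,2,5,6,7,8,9} 70  {0,2,4,5,6,7,8,9} 168  {0,3,4,5,6,7,8,9} 168  {1,2,3,4,6,7,8,9} 70  {1,2,4,5,6,7,8,9} 140  {2,3,4,5,6,7,8,9} 168
  if 0:r drops first: 378 orders
  if 1:p drops first: 504 orders
  if 3:q drops first: 378 orders
heap linearizations: 1260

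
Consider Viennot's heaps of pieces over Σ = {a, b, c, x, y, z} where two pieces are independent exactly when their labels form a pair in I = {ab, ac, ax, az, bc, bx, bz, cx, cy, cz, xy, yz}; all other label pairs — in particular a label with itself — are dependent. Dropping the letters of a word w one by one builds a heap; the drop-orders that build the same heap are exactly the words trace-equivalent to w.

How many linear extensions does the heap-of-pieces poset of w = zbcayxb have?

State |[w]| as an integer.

#0=z has no predecessor
#1=b has no predecessor
#2=c has no predecessor
#3=a has no predecessor
#4=y depends on [1:b, 3:a]
#5=x depends on [0:z]
#6=b depends on [4:y]
sources: [0:z, 1:b, 2:c, 3:a]
N(rest) = Σ N(rest − s) over sources s of rest; N(one piece) = 1:
  size 1 → [2]=1  [5]=1  [6]=1
  size 2 → [0,5]=1  [2,5]=2  [2,6]=2  [4,6]=1  [5,6]=2
  size 3 → [0,2,5]=3  [0,5,6]=3  [1,4,6]=1  [2,4,6]=3  [2,5,6]=6  [3,4,6]=1  [4,5,6]=3
  size 4 → [0,2,5,6]=12  [0,4,5,6]=6  [1,2,4,6]=4  [1,3,4,6]=2  [1,4,5,6]=4  [2,3,4,6]=4  [2,4,5,6]=12  [3,4,5,6]=4
  size 5 → [0,1,4,5,6]=10  [0,2,4,5,6]=30  [0,3,4,5,6]=10  [1,2,3,4,6]=10  [1,2,4,5,6]=20  [1,3,4,5,6]=10  [2,3,4,5,6]=20
  first=0(z) contributes 60
  first=1(b) contributes 60
  first=2(c) contributes 30
  first=3(a) contributes 60
|[w]| = 210

210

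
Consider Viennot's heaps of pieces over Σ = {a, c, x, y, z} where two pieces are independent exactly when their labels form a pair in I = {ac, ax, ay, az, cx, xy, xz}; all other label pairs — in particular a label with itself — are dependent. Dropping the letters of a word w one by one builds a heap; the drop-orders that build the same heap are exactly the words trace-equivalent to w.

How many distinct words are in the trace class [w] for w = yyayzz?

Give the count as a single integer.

6

drop 0:y onto floor
drop 1:y onto {0:y}
drop 2:a onto floor
drop 3:y onto {1:y}
drop 4:z onto {3:y}
drop 5:z onto {4:z}
ground layer = {0:y, 2:a}
drop-orders for the pieces not yet dropped (sum over which currently-grounded one goes next):
  1 to go: {2} 1  {5} 1
  2 to go: {2,5} 2  {4,5} 1
  3 to go: {2,4,5} 3  {3,4,5} 1
  4 to go: {1,3,4,5} 1  {2,3,4,5} 4
  if 0:y drops first: 5 orders
  if 2:a drops first: 1 orders
heap linearizations: 6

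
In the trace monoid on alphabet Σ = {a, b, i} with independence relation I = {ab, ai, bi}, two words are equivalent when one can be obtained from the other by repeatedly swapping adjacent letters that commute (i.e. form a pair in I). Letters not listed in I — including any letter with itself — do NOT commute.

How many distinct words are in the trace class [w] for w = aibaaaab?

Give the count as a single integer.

drop 0:a onto floor
drop 1:i onto floor
drop 2:b onto floor
drop 3:a onto {0:a}
drop 4:a onto {3:a}
drop 5:a onto {4:a}
drop 6:a onto {5:a}
drop 7:b onto {2:b}
ground layer = {0:a, 1:i, 2:b}
drop-orders for the pieces not yet dropped (sum over which currently-grounded one goes next):
  1 to go: {1} 1  {6} 1  {7} 1
  2 to go: {1,6} 2  {1,7} 2  {2,7} 1  {5,6} 1  {6,7} 2
  3 to go: {1,2,7} 3  {1,5,6} 3  {1,6,7} 6  {2,6,7} 3  {4,5,6} 1  {5,6,7} 3
  4 to go: {1,2,6,7} 12  {1,4,5,6} 4  {1,5,6,7} 12  {2,5,6,7} 6  {3,4,5,6} 1  {4,5,6,7} 4
  5 to go: {0,3,4,5,6} 1  {1,2,5,6,7} 30  {1,3,4,5,6} 5  {1,4,5,6,7} 20  {2,4,5,6,7} 10  {3,4,5,6,7} 5
  6 to go: {0,1,3,4,5,6} 6  {0,3,4,5,6,7} 6  {1,2,4,5,6,7} 60  {1,3,4,5,6,7} 30  {2,3,4,5,6,7} 15
  if 0:a drops first: 105 orders
  if 1:i drops first: 21 orders
  if 2:b drops first: 42 orders
heap linearizations: 168

168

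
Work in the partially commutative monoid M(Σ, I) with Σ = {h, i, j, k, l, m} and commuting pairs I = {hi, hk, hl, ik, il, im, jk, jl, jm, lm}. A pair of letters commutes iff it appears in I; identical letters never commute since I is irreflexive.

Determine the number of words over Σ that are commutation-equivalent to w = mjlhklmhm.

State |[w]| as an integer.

74

piece 0:m — minimal
piece 1:j — minimal
piece 2:l — minimal
piece 3:h rests on {0:m, 1:j}
piece 4:k rests on {0:m, 2:l}
piece 5:l rests on {4:k}
piece 6:m rests on {3:h, 4:k}
piece 7:h rests on {6:m}
piece 8:m rests on {7:h}
minimal pieces: {0:m, 1:j, 2:l}
ways to finish when only these pieces remain (= sum over removing one remaining piece with nothing left below it):
  1 left: {5}→1  {8}→1
  2 left: {5,8}→2  {7,8}→1
  3 left: {5,7,8}→3  {6,7,8}→1
  4 left: {3,6,7,8}→1  {5,6,7,8}→4
  5 left: {1,3,6,7,8}→1  {3,5,6,7,8}→5  {4,5,6,7,8}→4
  6 left: {1,3,5,6,7,8}→6  {2,4,5,6,7,8}→4  {3,4,5,6,7,8}→9
  7 left: {0,3,4,5,6,7,8}→9  {1,3,4,5,6,7,8}→15  {2,3,4,5,6,7,8}→13
  placing 0:m first → 28 extensions
  placing 1:j first → 22 extensions
  placing 2:l first → 24 extensions
total linear extensions = 74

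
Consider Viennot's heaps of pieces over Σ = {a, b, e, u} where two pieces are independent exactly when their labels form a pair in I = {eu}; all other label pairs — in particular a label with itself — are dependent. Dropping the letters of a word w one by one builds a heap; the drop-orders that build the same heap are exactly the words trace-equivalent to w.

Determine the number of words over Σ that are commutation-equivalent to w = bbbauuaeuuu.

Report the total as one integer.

4

piece 0:b — minimal
piece 1:b rests on {0:b}
piece 2:b rests on {1:b}
piece 3:a rests on {2:b}
piece 4:u rests on {3:a}
piece 5:u rests on {4:u}
piece 6:a rests on {5:u}
piece 7:e rests on {6:a}
piece 8:u rests on {6:a}
piece 9:u rests on {8:u}
piece 10:u rests on {9:u}
minimal pieces: {0:b}
ways to finish when only these pieces remain (= sum over removing one remaining piece with nothing left below it):
  1 left: {7}→1  {10}→1
  2 left: {7,10}→2  {9,10}→1
  3 left: {7,9,10}→3  {8,9,10}→1
  4 left: {7,8,9,10}→4
  5 left: {6,7,8,9,10}→4
  6 left: {5,6,7,8,9,10}→4
  7 left: {4,5,6,7,8,9,10}→4
  8 left: {3,4,5,6,7,8,9,10}→4
  9 left: {2,3,4,5,6,7,8,9,10}→4
  placing 0:b first → 4 extensions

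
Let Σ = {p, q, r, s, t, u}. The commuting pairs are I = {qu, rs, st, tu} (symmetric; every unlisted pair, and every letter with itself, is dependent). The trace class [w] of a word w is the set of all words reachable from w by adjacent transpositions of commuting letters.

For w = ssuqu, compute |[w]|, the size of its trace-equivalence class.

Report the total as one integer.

3

#0=s has no predecessor
#1=s depends on [0:s]
#2=u depends on [1:s]
#3=q depends on [1:s]
#4=u depends on [2:u]
sources: [0:s]
N(rest) = Σ N(rest − s) over sources s of rest; N(one piece) = 1:
  size 1 → [3]=1  [4]=1
  size 2 → [2,4]=1  [3,4]=2
  size 3 → [2,3,4]=3
  first=0(s) contributes 3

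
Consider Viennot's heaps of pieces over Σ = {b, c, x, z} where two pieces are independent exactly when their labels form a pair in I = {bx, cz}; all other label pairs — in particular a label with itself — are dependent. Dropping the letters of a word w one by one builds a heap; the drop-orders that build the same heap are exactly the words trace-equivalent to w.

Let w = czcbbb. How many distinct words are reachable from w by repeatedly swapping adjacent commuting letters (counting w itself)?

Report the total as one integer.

0(c) covers ∅
1(z) covers ∅
2(c) covers 0:c
3(b) covers 1:z, 2:c
4(b) covers 3:b
5(b) covers 4:b
floor of heap: 0:c, 1:z
completions by unplaced set U, small U first (add the entries for U minus each lowest piece of U):
  |U|=1: {5}:1
  |U|=2: {4,5}:1
  |U|=3: {3,4,5}:1
  |U|=4: {1,3,4,5}:1  {2,3,4,5}:1
  start at 0(c): 2
  start at 1(z): 1
sum over floor = 3

3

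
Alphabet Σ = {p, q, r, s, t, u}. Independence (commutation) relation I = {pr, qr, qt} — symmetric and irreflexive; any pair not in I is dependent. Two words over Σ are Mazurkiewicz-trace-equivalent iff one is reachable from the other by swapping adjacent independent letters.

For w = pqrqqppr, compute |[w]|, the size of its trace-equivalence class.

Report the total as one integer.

28

#0=p has no predecessor
#1=q depends on [0:p]
#2=r has no predecessor
#3=q depends on [1:q]
#4=q depends on [3:q]
#5=p depends on [4:q]
#6=p depends on [5:p]
#7=r depends on [2:r]
sources: [0:p, 2:r]
N(rest) = Σ N(rest − s) over sources s of rest; N(one piece) = 1:
  size 1 → [6]=1  [7]=1
  size 2 → [2,7]=1  [5,6]=1  [6,7]=2
  size 3 → [2,6,7]=3  [4,5,6]=1  [5,6,7]=3
  size 4 → [2,5,6,7]=6  [3,4,5,6]=1  [4,5,6,7]=4
  size 5 → [1,3,4,5,6]=1  [2,4,5,6,7]=10  [3,4,5,6,7]=5
  size 6 → [0,1,3,4,5,6]=1  [1,3,4,5,6,7]=6  [2,3,4,5,6,7]=15
  first=0(p) contributes 21
  first=2(r) contributes 7
|[w]| = 28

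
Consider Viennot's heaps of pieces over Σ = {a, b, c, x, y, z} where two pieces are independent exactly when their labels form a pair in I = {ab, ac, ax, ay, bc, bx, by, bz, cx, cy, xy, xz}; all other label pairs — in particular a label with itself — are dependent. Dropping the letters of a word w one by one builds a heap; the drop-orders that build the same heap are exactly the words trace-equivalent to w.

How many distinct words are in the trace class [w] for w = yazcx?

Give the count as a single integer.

0(y) covers ∅
1(a) covers ∅
2(z) covers 0:y, 1:a
3(c) covers 2:z
4(x) covers ∅
floor of heap: 0:y, 1:a, 4:x
completions by unplaced set U, small U first (add the entries for U minus each lowest piece of U):
  |U|=1: {3}:1  {4}:1
  |U|=2: {2,3}:1  {3,4}:2
  |U|=3: {0,2,3}:1  {1,2,3}:1  {2,3,4}:3
  start at 0(y): 4
  start at 1(a): 4
  start at 4(x): 2
sum over floor = 10

10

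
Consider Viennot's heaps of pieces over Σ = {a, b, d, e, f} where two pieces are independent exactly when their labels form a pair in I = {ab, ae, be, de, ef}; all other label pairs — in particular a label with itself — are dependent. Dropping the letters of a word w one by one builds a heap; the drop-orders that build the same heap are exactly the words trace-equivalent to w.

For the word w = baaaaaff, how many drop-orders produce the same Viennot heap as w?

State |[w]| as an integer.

6

#0=b has no predecessor
#1=a has no predecessor
#2=a depends on [1:a]
#3=a depends on [2:a]
#4=a depends on [3:a]
#5=a depends on [4:a]
#6=f depends on [0:b, 5:a]
#7=f depends on [6:f]
sources: [0:b, 1:a]
N(rest) = Σ N(rest − s) over sources s of rest; N(one piece) = 1:
  size 1 → [7]=1
  size 2 → [6,7]=1
  size 3 → [0,6,7]=1  [5,6,7]=1
  size 4 → [0,5,6,7]=2  [4,5,6,7]=1
  size 5 → [0,4,5,6,7]=3  [3,4,5,6,7]=1
  size 6 → [0,3,4,5,6,7]=4  [2,3,4,5,6,7]=1
  first=0(b) contributes 1
  first=1(a) contributes 5
|[w]| = 6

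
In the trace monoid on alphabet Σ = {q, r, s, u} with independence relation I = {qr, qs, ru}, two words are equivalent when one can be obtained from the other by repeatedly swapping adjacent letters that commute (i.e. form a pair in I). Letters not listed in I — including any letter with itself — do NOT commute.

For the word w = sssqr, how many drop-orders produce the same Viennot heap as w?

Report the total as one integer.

5

drop 0:s onto floor
drop 1:s onto {0:s}
drop 2:s onto {1:s}
drop 3:q onto floor
drop 4:r onto {2:s}
ground layer = {0:s, 3:q}
drop-orders for the pieces not yet dropped (sum over which currently-grounded one goes next):
  1 to go: {3} 1  {4} 1
  2 to go: {2,4} 1  {3,4} 2
  3 to go: {1,2,4} 1  {2,3,4} 3
  if 0:s drops first: 4 orders
  if 3:q drops first: 1 orders
heap linearizations: 5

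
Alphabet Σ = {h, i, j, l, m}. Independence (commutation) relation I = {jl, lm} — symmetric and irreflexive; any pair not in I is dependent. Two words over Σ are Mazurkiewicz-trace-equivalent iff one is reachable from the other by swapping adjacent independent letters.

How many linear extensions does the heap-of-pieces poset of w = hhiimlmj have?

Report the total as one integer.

#0=h has no predecessor
#1=h depends on [0:h]
#2=i depends on [1:h]
#3=i depends on [2:i]
#4=m depends on [3:i]
#5=l depends on [3:i]
#6=m depends on [4:m]
#7=j depends on [6:m]
sources: [0:h]
N(rest) = Σ N(rest − s) over sources s of rest; N(one piece) = 1:
  size 1 → [5]=1  [7]=1
  size 2 → [5,7]=2  [6,7]=1
  size 3 → [4,6,7]=1  [5,6,7]=3
  size 4 → [4,5,6,7]=4
  size 5 → [3,4,5,6,7]=4
  size 6 → [2,3,4,5,6,7]=4
  first=0(h) contributes 4

4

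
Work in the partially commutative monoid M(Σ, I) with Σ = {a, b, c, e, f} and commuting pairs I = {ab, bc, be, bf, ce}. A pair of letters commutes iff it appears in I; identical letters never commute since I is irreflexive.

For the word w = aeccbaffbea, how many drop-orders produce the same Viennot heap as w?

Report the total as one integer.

165

0(a) covers ∅
1(e) covers 0:a
2(c) covers 0:a
3(c) covers 2:c
4(b) covers ∅
5(a) covers 1:e, 3:c
6(f) covers 5:a
7(f) covers 6:f
8(b) covers 4:b
9(e) covers 7:f
10(a) covers 9:e
floor of heap: 0:a, 4:b
completions by unplaced set U, small U first (add the entries for U minus each lowest piece of U):
  |U|=1: {8}:1  {10}:1
  |U|=2: {4,8}:1  {8,10}:2  {9,10}:1
  |U|=3: {4,8,10}:3  {7,9,10}:1  {8,9,10}:3
  |U|=4: {4,8,9,10}:6  {6,7,9,10}:1  {7,8,9,10}:4
  |U|=5: {4,7,8,9,10}:10  {5,6,7,9,10}:1  {6,7,8,9,10}:5
  |U|=6: {1,5,6,7,9,10}:1  {3,5,6,7,9,10}:1  {4,6,7,8,9,10}:15  {5,6,7,8,9,10}:6
  |U|=7: {1,3,5,6,7,9,10}:2  {1,5,6,7,8,9,10}:7  {2,3,5,6,7,9,10}:1  {3,5,6,7,8,9,10}:7  {4,5,6,7,8,9,10}:21
  |U|=8: {1,2,3,5,6,7,9,10}:3  {1,3,5,6,7,8,9,10}:16  {1,4,5,6,7,8,9,10}:28  {2,3,5,6,7,8,9,10}:8  {3,4,5,6,7,8,9,10}:28
  |U|=9: {0,1,2,3,5,6,7,9,10}:3  {1,2,3,5,6,7,8,9,10}:27  {1,3,4,5,6,7,8,9,10}:72  {2,3,4,5,6,7,8,9,10}:36
  start at 0(a): 135
  start at 4(b): 30
sum over floor = 165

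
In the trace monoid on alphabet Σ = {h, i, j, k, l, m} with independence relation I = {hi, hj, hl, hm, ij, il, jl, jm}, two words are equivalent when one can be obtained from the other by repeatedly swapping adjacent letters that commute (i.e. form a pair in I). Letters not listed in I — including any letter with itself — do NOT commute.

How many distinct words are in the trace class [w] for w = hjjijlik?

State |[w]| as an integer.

0(h) covers ∅
1(j) covers ∅
2(j) covers 1:j
3(i) covers ∅
4(j) covers 2:j
5(l) covers ∅
6(i) covers 3:i
7(k) covers 0:h, 4:j, 5:l, 6:i
floor of heap: 0:h, 1:j, 3:i, 5:l
completions by unplaced set U, small U first (add the entries for U minus each lowest piece of U):
  |U|=1: {7}:1
  |U|=2: {0,7}:1  {4,7}:1  {5,7}:1  {6,7}:1
  |U|=3: {0,4,7}:2  {0,5,7}:2  {0,6,7}:2  {2,4,7}:1  {3,6,7}:1  {4,5,7}:2  {4,6,7}:2  {5,6,7}:2
  |U|=4: {0,2,4,7}:3  {0,3,6,7}:3  {0,4,5,7}:6  {0,4,6,7}:6  {0,5,6,7}:6  {1,2,4,7}:1  {2,4,5,7}:3  {2,4,6,7}:3  {3,4,6,7}:3  {3,5,6,7}:3  {4,5,6,7}:6
  |U|=5: {0,1,2,4,7}:4  {0,2,4,5,7}:12  {0,2,4,6,7}:12  {0,3,4,6,7}:12  {0,3,5,6,7}:12  {0,4,5,6,7}:24  {1,2,4,5,7}:4  {1,2,4,6,7}:4  {2,3,4,6,7}:6  {2,4,5,6,7}:12  {3,4,5,6,7}:12
  |U|=6: {0,1,2,4,5,7}:20  {0,1,2,4,6,7}:20  {0,2,3,4,6,7}:30  {0,2,4,5,6,7}:60  {0,3,4,5,6,7}:60  {1,2,3,4,6,7}:10  {1,2,4,5,6,7}:20  {2,3,4,5,6,7}:30
  start at 0(h): 60
  start at 1(j): 180
  start at 3(i): 120
  start at 5(l): 60
sum over floor = 420

420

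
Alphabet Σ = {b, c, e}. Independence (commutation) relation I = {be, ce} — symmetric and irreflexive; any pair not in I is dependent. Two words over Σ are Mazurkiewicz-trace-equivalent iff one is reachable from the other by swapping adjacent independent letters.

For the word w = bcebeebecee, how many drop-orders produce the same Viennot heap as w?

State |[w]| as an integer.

462

0(b) covers ∅
1(c) covers 0:b
2(e) covers ∅
3(b) covers 1:c
4(e) covers 2:e
5(e) covers 4:e
6(b) covers 3:b
7(e) covers 5:e
8(c) covers 6:b
9(e) covers 7:e
10(e) covers 9:e
floor of heap: 0:b, 2:e
completions by unplaced set U, small U first (add the entries for U minus each lowest piece of U):
  |U|=1: {8}:1  {10}:1
  |U|=2: {6,8}:1  {8,10}:2  {9,10}:1
  |U|=3: {3,6,8}:1  {6,8,10}:3  {7,9,10}:1  {8,9,10}:3
  |U|=4: {1,3,6,8}:1  {3,6,8,10}:4  {5,7,9,10}:1  {6,8,9,10}:6  {7,8,9,10}:4
  |U|=5: {0,1,3,6,8}:1  {1,3,6,8,10}:5  {3,6,8,9,10}:10  {4,5,7,9,10}:1  {5,7,8,9,10}:5  {6,7,8,9,10}:10
  |U|=6: {0,1,3,6,8,10}:6  {1,3,6,8,9,10}:15  {2,4,5,7,9,10}:1  {3,6,7,8,9,10}:20  {4,5,7,8,9,10}:6  {5,6,7,8,9,10}:15
  |U|=7: {0,1,3,6,8,9,10}:21  {1,3,6,7,8,9,10}:35  {2,4,5,7,8,9,10}:7  {3,5,6,7,8,9,10}:35  {4,5,6,7,8,9,10}:21
  |U|=8: {0,1,3,6,7,8,9,10}:56  {1,3,5,6,7,8,9,10}:70  {2,4,5,6,7,8,9,10}:28  {3,4,5,6,7,8,9,10}:56
  |U|=9: {0,1,3,5,6,7,8,9,10}:126  {1,3,4,5,6,7,8,9,10}:126  {2,3,4,5,6,7,8,9,10}:84
  start at 0(b): 210
  start at 2(e): 252
sum over floor = 462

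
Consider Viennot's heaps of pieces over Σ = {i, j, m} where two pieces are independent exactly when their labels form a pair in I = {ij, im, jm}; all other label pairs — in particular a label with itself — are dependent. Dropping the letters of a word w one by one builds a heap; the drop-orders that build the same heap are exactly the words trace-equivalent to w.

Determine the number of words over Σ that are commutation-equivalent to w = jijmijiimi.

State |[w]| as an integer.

#0=j has no predecessor
#1=i has no predecessor
#2=j depends on [0:j]
#3=m has no predecessor
#4=i depends on [1:i]
#5=j depends on [2:j]
#6=i depends on [4:i]
#7=i depends on [6:i]
#8=m depends on [3:m]
#9=i depends on [7:i]
sources: [0:j, 1:i, 3:m]
N(rest) = Σ N(rest − s) over sources s of rest; N(one piece) = 1:
  size 1 → [5]=1  [8]=1  [9]=1
  size 2 → [2,5]=1  [3,8]=1  [5,8]=2  [5,9]=2  [7,9]=1  [8,9]=2
  size 3 → [0,2,5]=1  [2,5,8]=3  [2,5,9]=3  [3,5,8]=3  [3,8,9]=3  [5,7,9]=3  [5,8,9]=6  [6,7,9]=1  [7,8,9]=3
  size 4 → [0,2,5,8]=4  [0,2,5,9]=4  [2,3,5,8]=6  [2,5,7,9]=6  [2,5,8,9]=12  [3,5,8,9]=12  [3,7,8,9]=6  [4,6,7,9]=1  [5,6,7,9]=4  [5,7,8,9]=12  [6,7,8,9]=4
  size 5 → [0,2,3,5,8]=10  [0,2,5,7,9]=10  [0,2,5,8,9]=20  [1,4,6,7,9]=1  [2,3,5,8,9]=30  [2,5,6,7,9]=10  [2,5,7,8,9]=30  [3,5,7,8,9]=30  [3,6,7,8,9]=10  [4,5,6,7,9]=5  [4,6,7,8,9]=5  [5,6,7,8,9]=20
  size 6 → [0,2,3,5,8,9]=60  [0,2,5,6,7,9]=20  [0,2,5,7,8,9]=60  [1,4,5,6,7,9]=6  [1,4,6,7,8,9]=6  [2,3,5,7,8,9]=90  [2,4,5,6,7,9]=15  [2,5,6,7,8,9]=60  [3,4,6,7,8,9]=15  [3,5,6,7,8,9]=60  [4,5,6,7,8,9]=30
  size 7 → [0,2,3,5,7,8,9]=210  [0,2,4,5,6,7,9]=35  [0,2,5,6,7,8,9]=140  [1,2,4,5,6,7,9]=21  [1,3,4,6,7,8,9]=21  [1,4,5,6,7,8,9]=42  [2,3,5,6,7,8,9]=210  [2,4,5,6,7,8,9]=105  [3,4,5,6,7,8,9]=105
  size 8 → [0,1,2,4,5,6,7,9]=56  [0,2,3,5,6,7,8,9]=560  [0,2,4,5,6,7,8,9]=280  [1,2,4,5,6,7,8,9]=168  [1,3,4,5,6,7,8,9]=168  [2,3,4,5,6,7,8,9]=420
  first=0(j) contributes 756
  first=1(i) contributes 1260
  first=3(m) contributes 504
|[w]| = 2520

2520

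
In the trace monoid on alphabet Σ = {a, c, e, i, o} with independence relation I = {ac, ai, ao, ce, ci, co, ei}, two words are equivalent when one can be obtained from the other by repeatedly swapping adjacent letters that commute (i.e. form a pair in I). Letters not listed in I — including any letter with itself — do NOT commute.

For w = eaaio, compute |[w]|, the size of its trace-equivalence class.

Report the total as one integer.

9

#0=e has no predecessor
#1=a depends on [0:e]
#2=a depends on [1:a]
#3=i has no predecessor
#4=o depends on [0:e, 3:i]
sources: [0:e, 3:i]
N(rest) = Σ N(rest − s) over sources s of rest; N(one piece) = 1:
  size 1 → [2]=1  [4]=1
  size 2 → [1,2]=1  [2,4]=2  [3,4]=1
  size 3 → [1,2,4]=3  [2,3,4]=3
  first=0(e) contributes 6
  first=3(i) contributes 3
|[w]| = 9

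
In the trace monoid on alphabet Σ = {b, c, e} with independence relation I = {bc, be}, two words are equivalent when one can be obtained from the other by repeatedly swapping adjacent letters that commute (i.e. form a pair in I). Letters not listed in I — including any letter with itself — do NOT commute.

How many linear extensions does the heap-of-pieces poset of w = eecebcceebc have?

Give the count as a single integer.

piece 0:e — minimal
piece 1:e rests on {0:e}
piece 2:c rests on {1:e}
piece 3:e rests on {2:c}
piece 4:b — minimal
piece 5:c rests on {3:e}
piece 6:c rests on {5:c}
piece 7:e rests on {6:c}
piece 8:e rests on {7:e}
piece 9:b rests on {4:b}
piece 10:c rests on {8:e}
minimal pieces: {0:e, 4:b}
ways to finish when only these pieces remain (= sum over removing one remaining piece with nothing left below it):
  1 left: {9}→1  {10}→1
  2 left: {4,9}→1  {8,10}→1  {9,10}→2
  3 left: {4,9,10}→3  {7,8,10}→1  {8,9,10}→3
  4 left: {4,8,9,10}→6  {6,7,8,10}→1  {7,8,9,10}→4
  5 left: {4,7,8,9,10}→10  {5,6,7,8,10}→1  {6,7,8,9,10}→5
  6 left: {3,5,6,7,8,10}→1  {4,6,7,8,9,10}→15  {5,6,7,8,9,10}→6
  7 left: {2,3,5,6,7,8,10}→1  {3,5,6,7,8,9,10}→7  {4,5,6,7,8,9,10}→21
  8 left: {1,2,3,5,6,7,8,10}→1  {2,3,5,6,7,8,9,10}→8  {3,4,5,6,7,8,9,10}→28
  9 left: {0,1,2,3,5,6,7,8,10}→1  {1,2,3,5,6,7,8,9,10}→9  {2,3,4,5,6,7,8,9,10}→36
  placing 0:e first → 45 extensions
  placing 4:b first → 10 extensions
total linear extensions = 55

55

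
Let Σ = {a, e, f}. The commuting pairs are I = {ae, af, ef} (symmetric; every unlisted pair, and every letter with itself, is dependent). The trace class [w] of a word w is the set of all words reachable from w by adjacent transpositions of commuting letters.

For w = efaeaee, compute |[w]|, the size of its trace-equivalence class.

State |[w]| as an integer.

105

0(e) covers ∅
1(f) covers ∅
2(a) covers ∅
3(e) covers 0:e
4(a) covers 2:a
5(e) covers 3:e
6(e) covers 5:e
floor of heap: 0:e, 1:f, 2:a
completions by unplaced set U, small U first (add the entries for U minus each lowest piece of U):
  |U|=1: {1}:1  {4}:1  {6}:1
  |U|=2: {1,4}:2  {1,6}:2  {2,4}:1  {4,6}:2  {5,6}:1
  |U|=3: {1,2,4}:3  {1,4,6}:6  {1,5,6}:3  {2,4,6}:3  {3,5,6}:1  {4,5,6}:3
  |U|=4: {0,3,5,6}:1  {1,2,4,6}:12  {1,3,5,6}:4  {1,4,5,6}:12  {2,4,5,6}:6  {3,4,5,6}:4
  |U|=5: {0,1,3,5,6}:5  {0,3,4,5,6}:5  {1,2,4,5,6}:30  {1,3,4,5,6}:20  {2,3,4,5,6}:10
  start at 0(e): 60
  start at 1(f): 15
  start at 2(a): 30
sum over floor = 105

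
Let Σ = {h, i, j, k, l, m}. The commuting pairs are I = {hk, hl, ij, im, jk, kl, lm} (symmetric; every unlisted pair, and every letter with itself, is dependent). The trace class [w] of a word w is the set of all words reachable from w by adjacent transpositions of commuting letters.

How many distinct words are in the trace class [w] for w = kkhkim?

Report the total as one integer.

piece 0:k — minimal
piece 1:k rests on {0:k}
piece 2:h — minimal
piece 3:k rests on {1:k}
piece 4:i rests on {2:h, 3:k}
piece 5:m rests on {2:h, 3:k}
minimal pieces: {0:k, 2:h}
ways to finish when only these pieces remain (= sum over removing one remaining piece with nothing left below it):
  1 left: {4}→1  {5}→1
  2 left: {4,5}→2
  3 left: {2,4,5}→2  {3,4,5}→2
  4 left: {1,3,4,5}→2  {2,3,4,5}→4
  placing 0:k first → 6 extensions
  placing 2:h first → 2 extensions
total linear extensions = 8

8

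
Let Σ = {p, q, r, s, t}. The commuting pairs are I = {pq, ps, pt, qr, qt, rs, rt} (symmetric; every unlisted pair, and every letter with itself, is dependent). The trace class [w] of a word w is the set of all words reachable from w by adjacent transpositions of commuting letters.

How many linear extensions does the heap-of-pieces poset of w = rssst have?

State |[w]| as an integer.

piece 0:r — minimal
piece 1:s — minimal
piece 2:s rests on {1:s}
piece 3:s rests on {2:s}
piece 4:t rests on {3:s}
minimal pieces: {0:r, 1:s}
ways to finish when only these pieces remain (= sum over removing one remaining piece with nothing left below it):
  1 left: {0}→1  {4}→1
  2 left: {0,4}→2  {3,4}→1
  3 left: {0,3,4}→3  {2,3,4}→1
  placing 0:r first → 1 extensions
  placing 1:s first → 4 extensions
total linear extensions = 5

5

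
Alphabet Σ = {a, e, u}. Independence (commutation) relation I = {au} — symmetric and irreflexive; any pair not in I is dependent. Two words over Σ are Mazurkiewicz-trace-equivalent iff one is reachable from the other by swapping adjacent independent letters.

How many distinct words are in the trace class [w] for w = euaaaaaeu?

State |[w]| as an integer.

#0=e has no predecessor
#1=u depends on [0:e]
#2=a depends on [0:e]
#3=a depends on [2:a]
#4=a depends on [3:a]
#5=a depends on [4:a]
#6=a depends on [5:a]
#7=e depends on [1:u, 6:a]
#8=u depends on [7:e]
sources: [0:e]
N(rest) = Σ N(rest − s) over sources s of rest; N(one piece) = 1:
  size 1 → [8]=1
  size 2 → [7,8]=1
  size 3 → [1,7,8]=1  [6,7,8]=1
  size 4 → [1,6,7,8]=2  [5,6,7,8]=1
  size 5 → [1,5,6,7,8]=3  [4,5,6,7,8]=1
  size 6 → [1,4,5,6,7,8]=4  [3,4,5,6,7,8]=1
  size 7 → [1,3,4,5,6,7,8]=5  [2,3,4,5,6,7,8]=1
  first=0(e) contributes 6

6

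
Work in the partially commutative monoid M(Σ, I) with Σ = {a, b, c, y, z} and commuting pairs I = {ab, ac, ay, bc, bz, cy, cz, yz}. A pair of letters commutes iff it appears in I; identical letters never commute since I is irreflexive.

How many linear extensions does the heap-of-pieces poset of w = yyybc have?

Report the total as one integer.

0(y) covers ∅
1(y) covers 0:y
2(y) covers 1:y
3(b) covers 2:y
4(c) covers ∅
floor of heap: 0:y, 4:c
completions by unplaced set U, small U first (add the entries for U minus each lowest piece of U):
  |U|=1: {3}:1  {4}:1
  |U|=2: {2,3}:1  {3,4}:2
  |U|=3: {1,2,3}:1  {2,3,4}:3
  start at 0(y): 4
  start at 4(c): 1
sum over floor = 5

5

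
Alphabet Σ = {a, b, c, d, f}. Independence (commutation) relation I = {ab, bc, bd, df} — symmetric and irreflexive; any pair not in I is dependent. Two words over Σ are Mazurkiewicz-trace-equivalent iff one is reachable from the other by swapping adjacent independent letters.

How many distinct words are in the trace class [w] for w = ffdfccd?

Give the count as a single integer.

0(f) covers ∅
1(f) covers 0:f
2(d) covers ∅
3(f) covers 1:f
4(c) covers 2:d, 3:f
5(c) covers 4:c
6(d) covers 5:c
floor of heap: 0:f, 2:d
completions by unplaced set U, small U first (add the entries for U minus each lowest piece of U):
  |U|=1: {6}:1
  |U|=2: {5,6}:1
  |U|=3: {4,5,6}:1
  |U|=4: {2,4,5,6}:1  {3,4,5,6}:1
  |U|=5: {1,3,4,5,6}:1  {2,3,4,5,6}:2
  start at 0(f): 3
  start at 2(d): 1
sum over floor = 4

4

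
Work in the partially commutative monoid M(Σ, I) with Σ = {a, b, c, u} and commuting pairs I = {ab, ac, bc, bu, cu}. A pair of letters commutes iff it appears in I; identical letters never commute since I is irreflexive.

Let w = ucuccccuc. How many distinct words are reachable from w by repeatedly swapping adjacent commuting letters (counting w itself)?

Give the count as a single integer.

84

0(u) covers ∅
1(c) covers ∅
2(u) covers 0:u
3(c) covers 1:c
4(c) covers 3:c
5(c) covers 4:c
6(c) covers 5:c
7(u) covers 2:u
8(c) covers 6:c
floor of heap: 0:u, 1:c
completions by unplaced set U, small U first (add the entries for U minus each lowest piece of U):
  |U|=1: {7}:1  {8}:1
  |U|=2: {2,7}:1  {6,8}:1  {7,8}:2
  |U|=3: {0,2,7}:1  {2,7,8}:3  {5,6,8}:1  {6,7,8}:3
  |U|=4: {0,2,7,8}:4  {2,6,7,8}:6  {4,5,6,8}:1  {5,6,7,8}:4
  |U|=5: {0,2,6,7,8}:10  {2,5,6,7,8}:10  {3,4,5,6,8}:1  {4,5,6,7,8}:5
  |U|=6: {0,2,5,6,7,8}:20  {1,3,4,5,6,8}:1  {2,4,5,6,7,8}:15  {3,4,5,6,7,8}:6
  |U|=7: {0,2,4,5,6,7,8}:35  {1,3,4,5,6,7,8}:7  {2,3,4,5,6,7,8}:21
  start at 0(u): 28
  start at 1(c): 56
sum over floor = 84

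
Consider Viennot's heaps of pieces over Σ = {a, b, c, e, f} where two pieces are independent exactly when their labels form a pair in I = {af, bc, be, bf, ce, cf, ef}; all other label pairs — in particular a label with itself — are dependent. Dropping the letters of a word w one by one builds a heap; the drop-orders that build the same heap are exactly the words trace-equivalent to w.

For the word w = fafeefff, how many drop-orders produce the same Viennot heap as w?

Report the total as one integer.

56

#0=f has no predecessor
#1=a has no predecessor
#2=f depends on [0:f]
#3=e depends on [1:a]
#4=e depends on [3:e]
#5=f depends on [2:f]
#6=f depends on [5:f]
#7=f depends on [6:f]
sources: [0:f, 1:a]
N(rest) = Σ N(rest − s) over sources s of rest; N(one piece) = 1:
  size 1 → [4]=1  [7]=1
  size 2 → [3,4]=1  [4,7]=2  [6,7]=1
  size 3 → [1,3,4]=1  [3,4,7]=3  [4,6,7]=3  [5,6,7]=1
  size 4 → [1,3,4,7]=4  [2,5,6,7]=1  [3,4,6,7]=6  [4,5,6,7]=4
  size 5 → [0,2,5,6,7]=1  [1,3,4,6,7]=10  [2,4,5,6,7]=5  [3,4,5,6,7]=10
  size 6 → [0,2,4,5,6,7]=6  [1,3,4,5,6,7]=20  [2,3,4,5,6,7]=15
  first=0(f) contributes 35
  first=1(a) contributes 21
|[w]| = 56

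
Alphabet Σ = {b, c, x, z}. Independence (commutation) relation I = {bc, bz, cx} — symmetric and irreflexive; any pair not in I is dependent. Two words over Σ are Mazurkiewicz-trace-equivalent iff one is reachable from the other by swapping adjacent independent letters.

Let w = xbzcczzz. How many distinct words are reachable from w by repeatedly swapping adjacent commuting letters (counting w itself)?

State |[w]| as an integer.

7

#0=x has no predecessor
#1=b depends on [0:x]
#2=z depends on [0:x]
#3=c depends on [2:z]
#4=c depends on [3:c]
#5=z depends on [4:c]
#6=z depends on [5:z]
#7=z depends on [6:z]
sources: [0:x]
N(rest) = Σ N(rest − s) over sources s of rest; N(one piece) = 1:
  size 1 → [1]=1  [7]=1
  size 2 → [1,7]=2  [6,7]=1
  size 3 → [1,6,7]=3  [5,6,7]=1
  size 4 → [1,5,6,7]=4  [4,5,6,7]=1
  size 5 → [1,4,5,6,7]=5  [3,4,5,6,7]=1
  size 6 → [1,3,4,5,6,7]=6  [2,3,4,5,6,7]=1
  first=0(x) contributes 7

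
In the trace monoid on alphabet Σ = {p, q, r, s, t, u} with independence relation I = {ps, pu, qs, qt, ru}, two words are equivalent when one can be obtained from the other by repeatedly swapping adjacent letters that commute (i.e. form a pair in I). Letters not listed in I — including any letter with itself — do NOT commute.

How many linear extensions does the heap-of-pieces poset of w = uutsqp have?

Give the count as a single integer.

5

drop 0:u onto floor
drop 1:u onto {0:u}
drop 2:t onto {1:u}
drop 3:s onto {2:t}
drop 4:q onto {1:u}
drop 5:p onto {2:t, 4:q}
ground layer = {0:u}
drop-orders for the pieces not yet dropped (sum over which currently-grounded one goes next):
  1 to go: {3} 1  {5} 1
  2 to go: {3,5} 2  {4,5} 1
  3 to go: {2,3,5} 2  {3,4,5} 3
  4 to go: {2,3,4,5} 5
  if 0:u drops first: 5 orders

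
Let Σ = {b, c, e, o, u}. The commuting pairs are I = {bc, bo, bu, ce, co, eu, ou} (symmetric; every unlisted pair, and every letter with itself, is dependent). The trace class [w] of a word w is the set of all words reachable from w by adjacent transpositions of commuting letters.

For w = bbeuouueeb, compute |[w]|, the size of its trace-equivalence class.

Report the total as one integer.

120

drop 0:b onto floor
drop 1:b onto {0:b}
drop 2:e onto {1:b}
drop 3:u onto floor
drop 4:o onto {2:e}
drop 5:u onto {3:u}
drop 6:u onto {5:u}
drop 7:e onto {4:o}
drop 8:e onto {7:e}
drop 9:b onto {8:e}
ground layer = {0:b, 3:u}
drop-orders for the pieces not yet dropped (sum over which currently-grounded one goes next):
  1 to go: {6} 1  {9} 1
  2 to go: {5,6} 1  {6,9} 2  {8,9} 1
  3 to go: {3,5,6} 1  {5,6,9} 3  {6,8,9} 3  {7,8,9} 1
  4 to go: {3,5,6,9} 4  {4,7,8,9} 1  {5,6,8,9} 6  {6,7,8,9} 4
  5 to go: {2,4,7,8,9} 1  {3,5,6,8,9} 10  {4,6,7,8,9} 5  {5,6,7,8,9} 10
  6 to go: {1,2,4,7,8,9} 1  {2,4,6,7,8,9} 6  {3,5,6,7,8,9} 20  {4,5,6,7,8,9} 15
  7 to go: {0,1,2,4,7,8,9} 1  {1,2,4,6,7,8,9} 7  {2,4,5,6,7,8,9} 21  {3,4,5,6,7,8,9} 35
  8 to go: {0,1,2,4,6,7,8,9} 8  {1,2,4,5,6,7,8,9} 28  {2,3,4,5,6,7,8,9} 56
  if 0:b drops first: 84 orders
  if 3:u drops first: 36 orders
heap linearizations: 120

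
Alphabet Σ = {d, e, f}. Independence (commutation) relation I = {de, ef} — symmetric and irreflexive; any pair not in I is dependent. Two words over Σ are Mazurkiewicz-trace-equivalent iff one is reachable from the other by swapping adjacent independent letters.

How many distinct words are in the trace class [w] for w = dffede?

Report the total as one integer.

piece 0:d — minimal
piece 1:f rests on {0:d}
piece 2:f rests on {1:f}
piece 3:e — minimal
piece 4:d rests on {2:f}
piece 5:e rests on {3:e}
minimal pieces: {0:d, 3:e}
ways to finish when only these pieces remain (= sum over removing one remaining piece with nothing left below it):
  1 left: {4}→1  {5}→1
  2 left: {2,4}→1  {3,5}→1  {4,5}→2
  3 left: {1,2,4}→1  {2,4,5}→3  {3,4,5}→3
  4 left: {0,1,2,4}→1  {1,2,4,5}→4  {2,3,4,5}→6
  placing 0:d first → 10 extensions
  placing 3:e first → 5 extensions
total linear extensions = 15

15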